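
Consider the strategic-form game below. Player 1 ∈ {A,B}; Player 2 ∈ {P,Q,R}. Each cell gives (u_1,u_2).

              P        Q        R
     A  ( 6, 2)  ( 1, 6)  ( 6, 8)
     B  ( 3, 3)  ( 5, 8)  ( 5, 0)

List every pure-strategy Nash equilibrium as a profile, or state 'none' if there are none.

PSNE = {(A,R), (B,Q)}

(A,P): not NE [P2→R gives 8>2]
(A,Q): not NE [P1→B gives 5>1; P2→R gives 8>6]
(A,R): NE
(B,P): not NE [P1→A gives 6>3; P2→Q gives 8>3]
(B,Q): NE
(B,R): not NE [P1→A gives 6>5; P2→Q gives 8>0]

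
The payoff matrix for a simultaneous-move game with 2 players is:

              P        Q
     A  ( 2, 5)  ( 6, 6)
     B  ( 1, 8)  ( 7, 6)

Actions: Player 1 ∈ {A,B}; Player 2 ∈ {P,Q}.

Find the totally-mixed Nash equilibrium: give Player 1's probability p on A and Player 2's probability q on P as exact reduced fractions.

(p,q) = (2/3, 1/2)

P1 indiff ⇒ q·2+(1-q)·6 = q·1+(1-q)·7 ⇒ q(1) = (1-q)(1) ⇒ q = 1/2
P2 indiff ⇒ p·5+(1-p)·8 = p·6+(1-p)·6 ⇒ p(-1) = (1-p)(-2) ⇒ p = 2/3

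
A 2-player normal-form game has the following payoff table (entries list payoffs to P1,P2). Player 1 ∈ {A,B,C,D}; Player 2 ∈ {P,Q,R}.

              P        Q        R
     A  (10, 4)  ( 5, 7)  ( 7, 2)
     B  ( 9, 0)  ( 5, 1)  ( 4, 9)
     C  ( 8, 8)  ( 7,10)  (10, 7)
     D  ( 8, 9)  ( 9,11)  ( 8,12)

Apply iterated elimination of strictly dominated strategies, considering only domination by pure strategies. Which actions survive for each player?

IESDS → P1:{C,D} P2:{Q,R}

P2 drop P (Q beats it: A:7>4 B:1>0 C:10>8 D:11>9)
P1 drop A (C beats it: Q:7>5 R:10>7)
P1 drop B (C beats it: Q:7>5 R:10>4)
P1→{C,D} P2→{Q,R}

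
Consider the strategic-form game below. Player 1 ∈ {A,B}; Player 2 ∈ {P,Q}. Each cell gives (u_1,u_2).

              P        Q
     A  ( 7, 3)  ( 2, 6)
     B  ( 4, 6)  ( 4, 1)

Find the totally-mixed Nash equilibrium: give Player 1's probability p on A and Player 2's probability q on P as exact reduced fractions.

P1 indiff ⇒ q·7+(1-q)·2 = q·4+(1-q)·4 ⇒ q(3) = (1-q)(2) ⇒ q = 2/5
P2 indiff ⇒ p·3+(1-p)·6 = p·6+(1-p)·1 ⇒ p(-3) = (1-p)(-5) ⇒ p = 5/8

P1 mixes 5/8 on A; P2 mixes 2/5 on P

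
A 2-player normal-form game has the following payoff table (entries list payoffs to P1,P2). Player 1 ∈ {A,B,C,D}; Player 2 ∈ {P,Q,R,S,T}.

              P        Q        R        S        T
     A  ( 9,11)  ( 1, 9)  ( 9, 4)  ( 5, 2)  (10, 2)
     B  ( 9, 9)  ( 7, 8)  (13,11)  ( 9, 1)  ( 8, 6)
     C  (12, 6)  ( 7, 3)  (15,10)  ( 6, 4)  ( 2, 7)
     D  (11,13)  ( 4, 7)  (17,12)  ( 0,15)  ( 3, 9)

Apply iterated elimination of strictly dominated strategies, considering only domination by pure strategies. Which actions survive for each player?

Survivors P1:{B,C,D} P2:{P,R,S}

P2 drop Q (P beats it: A:11>9 B:9>8 C:6>3 D:13>7)
P2 drop T (R beats it: A:4>2 B:11>6 C:10>7 D:12>9)
P1 drop A (C beats it: P:12>9 R:15>9 S:6>5)
P1→{B,C,D} P2→{P,R,S}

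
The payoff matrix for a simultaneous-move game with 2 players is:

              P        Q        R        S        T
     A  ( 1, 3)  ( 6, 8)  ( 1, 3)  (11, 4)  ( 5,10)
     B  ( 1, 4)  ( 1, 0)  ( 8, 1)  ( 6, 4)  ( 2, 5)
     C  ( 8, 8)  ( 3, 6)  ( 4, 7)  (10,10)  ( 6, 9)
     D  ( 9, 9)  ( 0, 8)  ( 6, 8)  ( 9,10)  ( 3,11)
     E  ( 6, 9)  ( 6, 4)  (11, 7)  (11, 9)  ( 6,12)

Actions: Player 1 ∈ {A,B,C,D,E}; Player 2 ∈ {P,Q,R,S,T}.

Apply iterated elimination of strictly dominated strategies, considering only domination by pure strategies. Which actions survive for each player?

Survivors P1:{A,C,E} P2:{S,T}

P1 drop B (E beats it: P:6>1 Q:6>1 R:11>8 S:11>6 T:6>2)
P2 drop P (T beats it: A:10>3 C:9>8 D:11>9 E:12>9)
P1 drop D (E beats it: Q:6>0 R:11>6 S:11>9 T:6>3)
P2 drop Q (T beats it: A:10>8 C:9>6 E:12>4)
P2 drop R (S beats it: A:4>3 C:10>7 E:9>7)
P1→{A,C,E} P2→{S,T}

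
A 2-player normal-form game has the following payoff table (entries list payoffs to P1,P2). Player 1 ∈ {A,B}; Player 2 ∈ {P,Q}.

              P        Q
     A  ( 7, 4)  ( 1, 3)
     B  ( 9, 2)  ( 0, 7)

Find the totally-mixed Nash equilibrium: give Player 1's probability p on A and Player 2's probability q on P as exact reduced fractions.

P1 indiff ⇒ q·7+(1-q)·1 = q·9+(1-q)·0 ⇒ q(-2) = (1-q)(-1) ⇒ q = 1/3
P2 indiff ⇒ p·4+(1-p)·2 = p·3+(1-p)·7 ⇒ p(1) = (1-p)(5) ⇒ p = 5/6

(p,q) = (5/6, 1/3)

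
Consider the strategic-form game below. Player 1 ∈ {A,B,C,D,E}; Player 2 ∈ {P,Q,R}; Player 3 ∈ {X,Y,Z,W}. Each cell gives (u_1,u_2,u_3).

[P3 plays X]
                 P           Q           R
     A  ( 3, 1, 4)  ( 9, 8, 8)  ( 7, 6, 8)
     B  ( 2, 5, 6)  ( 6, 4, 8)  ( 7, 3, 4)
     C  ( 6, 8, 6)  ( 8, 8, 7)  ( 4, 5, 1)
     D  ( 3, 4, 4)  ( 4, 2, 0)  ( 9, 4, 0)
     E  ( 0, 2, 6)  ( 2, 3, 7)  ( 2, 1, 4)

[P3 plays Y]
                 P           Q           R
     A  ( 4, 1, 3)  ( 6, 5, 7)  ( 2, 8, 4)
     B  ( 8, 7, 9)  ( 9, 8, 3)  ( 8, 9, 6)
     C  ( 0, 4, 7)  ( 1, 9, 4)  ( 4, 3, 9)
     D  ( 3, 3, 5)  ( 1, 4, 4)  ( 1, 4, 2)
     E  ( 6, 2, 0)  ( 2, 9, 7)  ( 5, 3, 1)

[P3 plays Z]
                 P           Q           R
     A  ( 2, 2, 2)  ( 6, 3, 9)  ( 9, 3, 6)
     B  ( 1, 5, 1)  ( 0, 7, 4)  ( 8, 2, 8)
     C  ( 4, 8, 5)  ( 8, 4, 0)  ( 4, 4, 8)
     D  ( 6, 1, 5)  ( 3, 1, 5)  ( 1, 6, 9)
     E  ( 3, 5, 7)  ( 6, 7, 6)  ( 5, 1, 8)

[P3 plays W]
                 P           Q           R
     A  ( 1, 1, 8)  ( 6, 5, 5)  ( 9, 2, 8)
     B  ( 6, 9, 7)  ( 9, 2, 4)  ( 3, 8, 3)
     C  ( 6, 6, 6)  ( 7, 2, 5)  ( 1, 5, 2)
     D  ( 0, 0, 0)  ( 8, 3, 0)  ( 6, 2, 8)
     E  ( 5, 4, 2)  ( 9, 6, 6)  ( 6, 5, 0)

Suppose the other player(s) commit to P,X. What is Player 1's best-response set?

u_1(A vs P,X) = 3
u_1(B vs P,X) = 2
u_1(C vs P,X) = 6
u_1(D vs P,X) = 3
u_1(E vs P,X) = 0
max payoff 6 at {C}

P1 best: {C}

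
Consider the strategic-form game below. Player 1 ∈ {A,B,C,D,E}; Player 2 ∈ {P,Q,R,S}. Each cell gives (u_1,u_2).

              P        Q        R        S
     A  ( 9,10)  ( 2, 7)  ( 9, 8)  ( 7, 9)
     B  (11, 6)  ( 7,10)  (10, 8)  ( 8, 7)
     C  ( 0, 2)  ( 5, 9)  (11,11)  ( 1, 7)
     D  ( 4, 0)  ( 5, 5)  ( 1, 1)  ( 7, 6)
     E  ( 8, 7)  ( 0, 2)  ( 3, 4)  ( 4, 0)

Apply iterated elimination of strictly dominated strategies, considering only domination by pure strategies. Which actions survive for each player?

Survivors P1:{B,C} P2:{Q,R}

P1 drop A (B beats it: P:11>9 Q:7>2 R:10>9 S:8>7)
P1 drop D (B beats it: P:11>4 Q:7>5 R:10>1 S:8>7)
P1 drop E (B beats it: P:11>8 Q:7>0 R:10>3 S:8>4)
P2 drop P (Q beats it: B:10>6 C:9>2)
P2 drop S (Q beats it: B:10>7 C:9>7)
P1→{B,C} P2→{Q,R}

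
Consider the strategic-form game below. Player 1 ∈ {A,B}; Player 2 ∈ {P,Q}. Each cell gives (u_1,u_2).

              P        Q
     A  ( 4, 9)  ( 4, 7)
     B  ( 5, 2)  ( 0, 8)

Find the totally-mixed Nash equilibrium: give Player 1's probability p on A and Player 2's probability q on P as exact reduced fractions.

(p,q) = (3/4, 4/5)

P1 indiff ⇒ q·4+(1-q)·4 = q·5+(1-q)·0 ⇒ q(-1) = (1-q)(-4) ⇒ q = 4/5
P2 indiff ⇒ p·9+(1-p)·2 = p·7+(1-p)·8 ⇒ p(2) = (1-p)(6) ⇒ p = 3/4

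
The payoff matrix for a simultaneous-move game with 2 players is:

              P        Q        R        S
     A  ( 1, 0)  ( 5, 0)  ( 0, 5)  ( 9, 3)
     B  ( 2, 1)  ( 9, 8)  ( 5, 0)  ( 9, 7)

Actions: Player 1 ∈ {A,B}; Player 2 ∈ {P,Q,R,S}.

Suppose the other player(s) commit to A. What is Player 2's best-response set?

argmax u_2 = {R}

u_2(P vs A) = 0
u_2(Q vs A) = 0
u_2(R vs A) = 5
u_2(S vs A) = 3
max payoff 5 at {R}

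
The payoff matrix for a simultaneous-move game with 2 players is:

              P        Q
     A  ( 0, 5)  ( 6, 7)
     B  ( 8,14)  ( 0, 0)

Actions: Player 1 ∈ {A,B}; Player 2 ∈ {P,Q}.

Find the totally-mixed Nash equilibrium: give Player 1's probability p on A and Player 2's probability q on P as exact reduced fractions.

P1 indiff ⇒ q·0+(1-q)·6 = q·8+(1-q)·0 ⇒ q(-8) = (1-q)(-6) ⇒ q = 3/7
P2 indiff ⇒ p·5+(1-p)·14 = p·7+(1-p)·0 ⇒ p(-2) = (1-p)(-14) ⇒ p = 7/8

p=7/8, q=3/7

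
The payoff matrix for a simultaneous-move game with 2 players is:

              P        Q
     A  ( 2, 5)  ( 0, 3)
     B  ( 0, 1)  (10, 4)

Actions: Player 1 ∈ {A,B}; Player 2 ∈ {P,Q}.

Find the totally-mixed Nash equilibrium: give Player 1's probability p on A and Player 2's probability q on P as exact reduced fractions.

P1 indiff ⇒ q·2+(1-q)·0 = q·0+(1-q)·10 ⇒ q(2) = (1-q)(10) ⇒ q = 5/6
P2 indiff ⇒ p·5+(1-p)·1 = p·3+(1-p)·4 ⇒ p(2) = (1-p)(3) ⇒ p = 3/5

p=3/5, q=5/6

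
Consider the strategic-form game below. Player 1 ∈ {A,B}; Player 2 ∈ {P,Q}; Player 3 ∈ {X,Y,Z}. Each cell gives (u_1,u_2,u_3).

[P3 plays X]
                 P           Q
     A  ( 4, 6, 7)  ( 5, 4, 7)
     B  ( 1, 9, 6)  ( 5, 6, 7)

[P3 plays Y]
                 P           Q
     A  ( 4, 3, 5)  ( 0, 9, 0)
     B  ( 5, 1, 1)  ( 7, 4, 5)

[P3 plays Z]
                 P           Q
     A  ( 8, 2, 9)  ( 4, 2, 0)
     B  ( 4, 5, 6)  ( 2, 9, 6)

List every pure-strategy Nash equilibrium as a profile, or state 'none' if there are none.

(A,P,X): not NE [P3→Z gives 9>7]
(A,P,Y): not NE [P1→B gives 5>4; P2→Q gives 9>3; P3→Z gives 9>5]
(A,P,Z): NE
(A,Q,X): not NE [P2→P gives 6>4]
(A,Q,Y): not NE [P1→B gives 7>0; P3→X gives 7>0]
(A,Q,Z): not NE [P3→X gives 7>0]
(B,P,X): not NE [P1→A gives 4>1]
(B,P,Y): not NE [P2→Q gives 4>1; P3→Z gives 6>1]
(B,P,Z): not NE [P1→A gives 8>4; P2→Q gives 9>5]
(B,Q,X): not NE [P2→P gives 9>6]
(B,Q,Y): not NE [P3→X gives 7>5]
(B,Q,Z): not NE [P1→A gives 4>2; P3→X gives 7>6]

Nash profiles: (A,P,Z)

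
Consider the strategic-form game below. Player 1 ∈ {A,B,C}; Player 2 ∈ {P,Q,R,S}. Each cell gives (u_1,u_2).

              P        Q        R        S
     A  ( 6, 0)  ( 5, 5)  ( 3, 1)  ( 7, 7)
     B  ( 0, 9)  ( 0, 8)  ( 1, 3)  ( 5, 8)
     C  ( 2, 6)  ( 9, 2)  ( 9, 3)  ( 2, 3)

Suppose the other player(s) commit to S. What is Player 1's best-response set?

P1 best: {A}

u_1(A vs S) = 7
u_1(B vs S) = 5
u_1(C vs S) = 2
max payoff 7 at {A}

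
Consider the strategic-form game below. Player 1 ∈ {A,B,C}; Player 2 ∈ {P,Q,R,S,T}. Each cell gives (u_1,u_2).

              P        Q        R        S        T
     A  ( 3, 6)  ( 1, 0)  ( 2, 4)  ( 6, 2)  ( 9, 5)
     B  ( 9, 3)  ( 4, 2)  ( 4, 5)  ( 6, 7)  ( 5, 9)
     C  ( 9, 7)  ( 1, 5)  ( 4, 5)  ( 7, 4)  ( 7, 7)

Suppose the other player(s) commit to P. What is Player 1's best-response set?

u_1(A vs P) = 3
u_1(B vs P) = 9
u_1(C vs P) = 9
max payoff 9 at {B,C}

BR_1 = {B,C}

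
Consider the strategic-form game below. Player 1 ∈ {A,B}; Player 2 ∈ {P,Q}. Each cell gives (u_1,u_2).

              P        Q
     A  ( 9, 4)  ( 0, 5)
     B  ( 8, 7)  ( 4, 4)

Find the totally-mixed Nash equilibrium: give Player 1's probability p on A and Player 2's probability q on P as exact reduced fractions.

P1 indiff ⇒ q·9+(1-q)·0 = q·8+(1-q)·4 ⇒ q(1) = (1-q)(4) ⇒ q = 4/5
P2 indiff ⇒ p·4+(1-p)·7 = p·5+(1-p)·4 ⇒ p(-1) = (1-p)(-3) ⇒ p = 3/4

(p,q) = (3/4, 4/5)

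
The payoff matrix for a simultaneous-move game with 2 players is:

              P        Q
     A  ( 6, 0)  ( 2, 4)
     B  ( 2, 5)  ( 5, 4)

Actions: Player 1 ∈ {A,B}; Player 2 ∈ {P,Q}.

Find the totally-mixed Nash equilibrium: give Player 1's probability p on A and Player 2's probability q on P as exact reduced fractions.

P1 indiff ⇒ q·6+(1-q)·2 = q·2+(1-q)·5 ⇒ q(4) = (1-q)(3) ⇒ q = 3/7
P2 indiff ⇒ p·0+(1-p)·5 = p·4+(1-p)·4 ⇒ p(-4) = (1-p)(-1) ⇒ p = 1/5

P1 mixes 1/5 on A; P2 mixes 3/7 on P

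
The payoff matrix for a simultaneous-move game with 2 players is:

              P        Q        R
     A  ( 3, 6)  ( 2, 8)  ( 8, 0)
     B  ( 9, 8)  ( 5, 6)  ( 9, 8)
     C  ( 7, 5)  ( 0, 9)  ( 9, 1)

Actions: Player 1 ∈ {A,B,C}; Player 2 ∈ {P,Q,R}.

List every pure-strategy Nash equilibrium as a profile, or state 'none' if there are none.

PSNE = {(B,P), (B,R)}

(A,P): not NE [P1→B gives 9>3; P2→Q gives 8>6]
(A,Q): not NE [P1→B gives 5>2]
(A,R): not NE [P1→C gives 9>8; P2→Q gives 8>0]
(B,P): NE
(B,Q): not NE [P2→R gives 8>6]
(B,R): NE
(C,P): not NE [P1→B gives 9>7; P2→Q gives 9>5]
(C,Q): not NE [P1→B gives 5>0]
(C,R): not NE [P2→Q gives 9>1]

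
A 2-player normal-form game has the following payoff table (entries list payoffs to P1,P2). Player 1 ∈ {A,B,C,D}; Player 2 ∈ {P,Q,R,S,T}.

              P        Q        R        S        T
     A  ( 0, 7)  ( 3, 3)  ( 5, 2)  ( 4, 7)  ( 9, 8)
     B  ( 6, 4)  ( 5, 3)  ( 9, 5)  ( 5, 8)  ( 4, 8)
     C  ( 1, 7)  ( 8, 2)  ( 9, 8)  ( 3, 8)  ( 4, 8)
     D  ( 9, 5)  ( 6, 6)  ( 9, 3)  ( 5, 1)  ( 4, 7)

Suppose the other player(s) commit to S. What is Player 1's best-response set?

BR_1 = {B,D}

u_1(A vs S) = 4
u_1(B vs S) = 5
u_1(C vs S) = 3
u_1(D vs S) = 5
max payoff 5 at {B,D}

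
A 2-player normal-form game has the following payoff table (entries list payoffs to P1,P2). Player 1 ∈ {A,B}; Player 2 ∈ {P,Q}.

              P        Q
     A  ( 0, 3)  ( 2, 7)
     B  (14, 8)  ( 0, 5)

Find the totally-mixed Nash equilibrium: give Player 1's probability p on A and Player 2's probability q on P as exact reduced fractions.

(p,q) = (3/7, 1/8)

P1 indiff ⇒ q·0+(1-q)·2 = q·14+(1-q)·0 ⇒ q(-14) = (1-q)(-2) ⇒ q = 1/8
P2 indiff ⇒ p·3+(1-p)·8 = p·7+(1-p)·5 ⇒ p(-4) = (1-p)(-3) ⇒ p = 3/7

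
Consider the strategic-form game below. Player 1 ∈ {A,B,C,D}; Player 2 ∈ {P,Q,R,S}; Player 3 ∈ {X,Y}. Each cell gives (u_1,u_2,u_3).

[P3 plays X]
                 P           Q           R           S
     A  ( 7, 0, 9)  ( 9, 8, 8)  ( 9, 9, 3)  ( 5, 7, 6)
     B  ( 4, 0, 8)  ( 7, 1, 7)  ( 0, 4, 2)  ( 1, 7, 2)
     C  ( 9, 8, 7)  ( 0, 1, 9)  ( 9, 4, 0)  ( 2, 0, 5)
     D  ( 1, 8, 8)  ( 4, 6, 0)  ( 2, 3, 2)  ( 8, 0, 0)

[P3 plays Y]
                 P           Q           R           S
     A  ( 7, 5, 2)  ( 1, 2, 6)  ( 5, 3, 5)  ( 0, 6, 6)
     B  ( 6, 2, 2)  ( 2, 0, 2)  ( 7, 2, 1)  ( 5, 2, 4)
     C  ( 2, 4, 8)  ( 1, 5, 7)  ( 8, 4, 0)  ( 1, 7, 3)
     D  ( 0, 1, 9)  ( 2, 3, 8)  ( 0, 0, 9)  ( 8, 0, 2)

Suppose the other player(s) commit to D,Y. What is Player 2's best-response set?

BR_2 = {Q}

u_2(P vs D,Y) = 1
u_2(Q vs D,Y) = 3
u_2(R vs D,Y) = 0
u_2(S vs D,Y) = 0
max payoff 3 at {Q}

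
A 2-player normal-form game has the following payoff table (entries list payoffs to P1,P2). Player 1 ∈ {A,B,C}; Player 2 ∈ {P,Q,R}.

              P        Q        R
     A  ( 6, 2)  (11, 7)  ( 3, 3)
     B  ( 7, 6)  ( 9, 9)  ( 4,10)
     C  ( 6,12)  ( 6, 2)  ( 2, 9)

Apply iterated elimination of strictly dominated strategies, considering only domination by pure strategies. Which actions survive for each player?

P1 drop C (B beats it: P:7>6 Q:9>6 R:4>2)
P2 drop P (Q beats it: A:7>2 B:9>6)
P1→{A,B} P2→{Q,R}

Survivors P1:{A,B} P2:{Q,R}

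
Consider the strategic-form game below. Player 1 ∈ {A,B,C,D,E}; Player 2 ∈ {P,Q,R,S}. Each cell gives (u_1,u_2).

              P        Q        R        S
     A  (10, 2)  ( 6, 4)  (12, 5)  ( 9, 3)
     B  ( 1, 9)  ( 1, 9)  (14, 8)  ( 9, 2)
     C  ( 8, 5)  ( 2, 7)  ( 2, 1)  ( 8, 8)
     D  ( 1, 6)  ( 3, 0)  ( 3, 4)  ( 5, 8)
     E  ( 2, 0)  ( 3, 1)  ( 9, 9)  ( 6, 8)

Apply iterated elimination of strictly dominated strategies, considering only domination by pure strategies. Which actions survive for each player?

P1 drop C (A beats it: P:10>8 Q:6>2 R:12>2 S:9>8)
P1 drop D (A beats it: P:10>1 Q:6>3 R:12>3 S:9>5)
P1 drop E (A beats it: P:10>2 Q:6>3 R:12>9 S:9>6)
P2 drop S (Q beats it: A:4>3 B:9>2)
P1→{A,B} P2→{P,Q,R}

Remaining: P1:{A,B} P2:{P,Q,R}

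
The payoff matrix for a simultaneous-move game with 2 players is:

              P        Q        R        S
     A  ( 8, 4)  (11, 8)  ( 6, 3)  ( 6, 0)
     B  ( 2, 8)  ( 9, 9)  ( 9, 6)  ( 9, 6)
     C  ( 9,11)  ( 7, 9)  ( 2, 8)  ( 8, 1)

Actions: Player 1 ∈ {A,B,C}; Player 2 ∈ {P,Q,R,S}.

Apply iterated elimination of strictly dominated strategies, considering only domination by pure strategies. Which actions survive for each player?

Remaining: P1:{A,C} P2:{P,Q}

P2 drop R (P beats it: A:4>3 B:8>6 C:11>8)
P2 drop S (P beats it: A:4>0 B:8>6 C:11>1)
P1 drop B (A beats it: P:8>2 Q:11>9)
P1→{A,C} P2→{P,Q}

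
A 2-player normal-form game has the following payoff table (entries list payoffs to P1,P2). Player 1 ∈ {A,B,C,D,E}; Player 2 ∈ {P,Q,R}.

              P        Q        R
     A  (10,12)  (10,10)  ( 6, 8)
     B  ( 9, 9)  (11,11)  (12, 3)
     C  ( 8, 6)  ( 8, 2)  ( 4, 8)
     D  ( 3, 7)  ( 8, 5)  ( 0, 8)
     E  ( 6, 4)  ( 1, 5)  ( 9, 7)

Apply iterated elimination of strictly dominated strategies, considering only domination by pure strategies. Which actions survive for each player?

P1 drop C (A beats it: P:10>8 Q:10>8 R:6>4)
P1 drop D (A beats it: P:10>3 Q:10>8 R:6>0)
P1 drop E (B beats it: P:9>6 Q:11>1 R:12>9)
P2 drop R (P beats it: A:12>8 B:9>3)
P1→{A,B} P2→{P,Q}

Survivors P1:{A,B} P2:{P,Q}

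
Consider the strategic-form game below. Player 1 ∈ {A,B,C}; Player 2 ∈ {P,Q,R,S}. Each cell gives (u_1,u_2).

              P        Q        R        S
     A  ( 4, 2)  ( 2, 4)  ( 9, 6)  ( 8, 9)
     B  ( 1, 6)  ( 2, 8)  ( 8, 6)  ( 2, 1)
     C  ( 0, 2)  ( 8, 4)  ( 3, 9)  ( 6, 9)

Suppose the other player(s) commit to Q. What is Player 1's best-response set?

u_1(A vs Q) = 2
u_1(B vs Q) = 2
u_1(C vs Q) = 8
max payoff 8 at {C}

BR_1 = {C}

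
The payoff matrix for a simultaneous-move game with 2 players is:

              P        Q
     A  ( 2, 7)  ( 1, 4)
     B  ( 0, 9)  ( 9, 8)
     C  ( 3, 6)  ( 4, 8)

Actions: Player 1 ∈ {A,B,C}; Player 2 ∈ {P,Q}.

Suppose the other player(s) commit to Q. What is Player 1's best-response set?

BR_1 = {B}

u_1(A vs Q) = 1
u_1(B vs Q) = 9
u_1(C vs Q) = 4
max payoff 9 at {B}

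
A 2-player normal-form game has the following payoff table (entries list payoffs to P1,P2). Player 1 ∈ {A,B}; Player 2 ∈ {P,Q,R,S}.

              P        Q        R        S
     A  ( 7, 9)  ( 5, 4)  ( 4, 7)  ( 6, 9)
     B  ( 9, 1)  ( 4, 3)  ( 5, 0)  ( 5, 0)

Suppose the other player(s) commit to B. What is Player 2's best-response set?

BR_2 = {Q}

u_2(P vs B) = 1
u_2(Q vs B) = 3
u_2(R vs B) = 0
u_2(S vs B) = 0
max payoff 3 at {Q}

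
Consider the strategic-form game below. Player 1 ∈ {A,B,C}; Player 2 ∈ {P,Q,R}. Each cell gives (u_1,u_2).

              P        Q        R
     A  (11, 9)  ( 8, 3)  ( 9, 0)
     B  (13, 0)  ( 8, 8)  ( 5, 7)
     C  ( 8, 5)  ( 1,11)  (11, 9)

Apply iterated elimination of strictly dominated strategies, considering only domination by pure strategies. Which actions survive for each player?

P2 drop R (Q beats it: A:3>0 B:8>7 C:11>9)
P1 drop C (A beats it: P:11>8 Q:8>1)
P1→{A,B} P2→{P,Q}

IESDS → P1:{A,B} P2:{P,Q}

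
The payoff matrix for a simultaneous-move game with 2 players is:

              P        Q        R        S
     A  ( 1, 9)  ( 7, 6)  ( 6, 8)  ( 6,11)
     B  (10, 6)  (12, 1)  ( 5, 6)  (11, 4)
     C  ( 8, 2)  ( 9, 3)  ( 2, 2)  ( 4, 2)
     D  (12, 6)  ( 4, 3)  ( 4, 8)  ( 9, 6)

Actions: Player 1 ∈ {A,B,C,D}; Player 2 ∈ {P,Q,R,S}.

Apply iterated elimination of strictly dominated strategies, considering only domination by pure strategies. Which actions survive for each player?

P1 drop C (B beats it: P:10>8 Q:12>9 R:5>2 S:11>4)
P2 drop Q (P beats it: A:9>6 B:6>1 D:6>3)
P1→{A,B,D} P2→{P,R,S}

IESDS → P1:{A,B,D} P2:{P,R,S}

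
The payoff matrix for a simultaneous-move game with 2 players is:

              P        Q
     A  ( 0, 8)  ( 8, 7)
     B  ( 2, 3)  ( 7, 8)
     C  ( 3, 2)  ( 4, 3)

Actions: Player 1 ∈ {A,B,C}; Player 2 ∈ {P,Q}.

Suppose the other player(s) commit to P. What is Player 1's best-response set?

argmax u_1 = {C}

u_1(A vs P) = 0
u_1(B vs P) = 2
u_1(C vs P) = 3
max payoff 3 at {C}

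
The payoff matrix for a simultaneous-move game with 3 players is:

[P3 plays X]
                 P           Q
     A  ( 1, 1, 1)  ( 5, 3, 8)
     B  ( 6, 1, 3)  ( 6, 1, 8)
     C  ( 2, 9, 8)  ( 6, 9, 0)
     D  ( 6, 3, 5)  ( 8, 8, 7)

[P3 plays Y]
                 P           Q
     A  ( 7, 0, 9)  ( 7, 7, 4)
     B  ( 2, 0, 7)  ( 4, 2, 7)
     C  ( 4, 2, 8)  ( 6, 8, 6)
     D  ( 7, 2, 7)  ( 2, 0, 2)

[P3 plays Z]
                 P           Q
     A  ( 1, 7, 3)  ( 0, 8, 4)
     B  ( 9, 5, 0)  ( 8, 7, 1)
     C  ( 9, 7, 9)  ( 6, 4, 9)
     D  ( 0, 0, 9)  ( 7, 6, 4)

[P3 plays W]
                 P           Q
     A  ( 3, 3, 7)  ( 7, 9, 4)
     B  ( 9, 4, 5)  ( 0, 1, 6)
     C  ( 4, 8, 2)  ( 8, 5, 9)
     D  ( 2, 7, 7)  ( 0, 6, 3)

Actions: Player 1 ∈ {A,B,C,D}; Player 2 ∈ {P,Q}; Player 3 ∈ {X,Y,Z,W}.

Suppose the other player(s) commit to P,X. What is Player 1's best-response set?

BR_1 = {B,D}

u_1(A vs P,X) = 1
u_1(B vs P,X) = 6
u_1(C vs P,X) = 2
u_1(D vs P,X) = 6
max payoff 6 at {B,D}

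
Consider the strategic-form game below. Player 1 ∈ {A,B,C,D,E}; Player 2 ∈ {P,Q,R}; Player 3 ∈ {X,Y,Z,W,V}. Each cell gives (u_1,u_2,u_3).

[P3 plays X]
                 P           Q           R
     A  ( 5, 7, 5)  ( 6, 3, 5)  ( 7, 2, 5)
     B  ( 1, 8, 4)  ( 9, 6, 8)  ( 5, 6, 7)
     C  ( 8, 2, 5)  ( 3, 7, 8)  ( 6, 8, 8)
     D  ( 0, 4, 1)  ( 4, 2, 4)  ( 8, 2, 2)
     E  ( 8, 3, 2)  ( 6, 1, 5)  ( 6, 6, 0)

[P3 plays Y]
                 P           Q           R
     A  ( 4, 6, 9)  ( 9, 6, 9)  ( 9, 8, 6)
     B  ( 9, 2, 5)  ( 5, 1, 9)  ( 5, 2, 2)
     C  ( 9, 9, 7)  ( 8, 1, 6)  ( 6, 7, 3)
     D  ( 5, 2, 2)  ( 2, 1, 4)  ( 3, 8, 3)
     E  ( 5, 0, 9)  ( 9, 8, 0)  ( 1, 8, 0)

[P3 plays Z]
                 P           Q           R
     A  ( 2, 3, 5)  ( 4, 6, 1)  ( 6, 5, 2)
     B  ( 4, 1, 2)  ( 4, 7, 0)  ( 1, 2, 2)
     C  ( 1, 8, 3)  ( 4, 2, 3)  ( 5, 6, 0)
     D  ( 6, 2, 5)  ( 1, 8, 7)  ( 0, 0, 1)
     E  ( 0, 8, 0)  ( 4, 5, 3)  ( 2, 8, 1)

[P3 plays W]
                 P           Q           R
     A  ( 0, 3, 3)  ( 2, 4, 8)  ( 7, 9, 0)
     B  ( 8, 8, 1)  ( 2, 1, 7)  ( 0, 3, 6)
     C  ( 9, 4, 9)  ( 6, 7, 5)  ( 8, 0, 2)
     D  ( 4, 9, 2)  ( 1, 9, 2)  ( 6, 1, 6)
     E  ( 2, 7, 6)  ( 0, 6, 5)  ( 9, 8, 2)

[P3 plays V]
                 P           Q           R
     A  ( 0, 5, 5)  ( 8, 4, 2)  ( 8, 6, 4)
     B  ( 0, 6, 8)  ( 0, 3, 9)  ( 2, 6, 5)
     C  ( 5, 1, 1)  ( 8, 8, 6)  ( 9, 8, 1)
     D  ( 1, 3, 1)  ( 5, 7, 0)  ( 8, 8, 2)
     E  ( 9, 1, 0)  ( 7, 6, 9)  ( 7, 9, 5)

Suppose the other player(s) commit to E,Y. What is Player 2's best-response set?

P2 best: {Q,R}

u_2(P vs E,Y) = 0
u_2(Q vs E,Y) = 8
u_2(R vs E,Y) = 8
max payoff 8 at {Q,R}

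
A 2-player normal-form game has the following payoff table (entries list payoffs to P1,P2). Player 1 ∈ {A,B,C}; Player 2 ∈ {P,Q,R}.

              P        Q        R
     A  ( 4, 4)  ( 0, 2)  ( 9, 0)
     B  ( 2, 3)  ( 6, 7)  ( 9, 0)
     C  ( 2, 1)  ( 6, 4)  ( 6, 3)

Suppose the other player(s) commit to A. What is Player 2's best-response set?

BR_2 = {P}

u_2(P vs A) = 4
u_2(Q vs A) = 2
u_2(R vs A) = 0
max payoff 4 at {P}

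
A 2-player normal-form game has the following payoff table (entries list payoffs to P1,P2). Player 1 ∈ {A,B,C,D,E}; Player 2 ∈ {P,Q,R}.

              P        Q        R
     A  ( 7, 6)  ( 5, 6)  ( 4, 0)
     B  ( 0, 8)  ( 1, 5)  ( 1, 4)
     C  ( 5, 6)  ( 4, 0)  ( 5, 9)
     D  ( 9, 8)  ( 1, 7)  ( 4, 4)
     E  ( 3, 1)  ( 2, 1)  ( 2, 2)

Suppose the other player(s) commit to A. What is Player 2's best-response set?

u_2(P vs A) = 6
u_2(Q vs A) = 6
u_2(R vs A) = 0
max payoff 6 at {P,Q}

P2 best: {P,Q}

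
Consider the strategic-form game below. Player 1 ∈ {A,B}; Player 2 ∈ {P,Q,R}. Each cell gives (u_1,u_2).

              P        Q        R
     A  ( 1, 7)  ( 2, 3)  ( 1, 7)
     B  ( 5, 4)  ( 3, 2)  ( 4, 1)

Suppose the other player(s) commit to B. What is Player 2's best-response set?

u_2(P vs B) = 4
u_2(Q vs B) = 2
u_2(R vs B) = 1
max payoff 4 at {P}

BR_2 = {P}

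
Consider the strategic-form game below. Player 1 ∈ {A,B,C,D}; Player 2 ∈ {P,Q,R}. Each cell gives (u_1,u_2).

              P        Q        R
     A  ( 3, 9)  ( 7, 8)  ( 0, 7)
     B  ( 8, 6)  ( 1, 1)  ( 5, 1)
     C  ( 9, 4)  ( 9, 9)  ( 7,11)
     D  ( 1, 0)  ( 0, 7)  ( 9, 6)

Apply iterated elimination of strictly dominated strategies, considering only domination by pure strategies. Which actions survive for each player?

P1 drop A (C beats it: P:9>3 Q:9>7 R:7>0)
P1 drop B (C beats it: P:9>8 Q:9>1 R:7>5)
P2 drop P (Q beats it: C:9>4 D:7>0)
P1→{C,D} P2→{Q,R}

Remaining: P1:{C,D} P2:{Q,R}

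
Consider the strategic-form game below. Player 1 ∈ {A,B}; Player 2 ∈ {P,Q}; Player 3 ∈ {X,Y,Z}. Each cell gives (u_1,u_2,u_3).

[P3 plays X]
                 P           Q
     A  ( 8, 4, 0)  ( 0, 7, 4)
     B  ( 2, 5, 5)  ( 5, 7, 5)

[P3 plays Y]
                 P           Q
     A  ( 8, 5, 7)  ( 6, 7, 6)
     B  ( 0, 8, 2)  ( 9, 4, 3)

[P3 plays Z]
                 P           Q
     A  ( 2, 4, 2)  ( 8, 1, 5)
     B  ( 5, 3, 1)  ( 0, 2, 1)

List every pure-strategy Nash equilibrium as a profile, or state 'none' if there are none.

(A,P,X): not NE [P2→Q gives 7>4; P3→Y gives 7>0]
(A,P,Y): not NE [P2→Q gives 7>5]
(A,P,Z): not NE [P1→B gives 5>2; P3→Y gives 7>2]
(A,Q,X): not NE [P1→B gives 5>0; P3→Y gives 6>4]
(A,Q,Y): not NE [P1→B gives 9>6]
(A,Q,Z): not NE [P2→P gives 4>1; P3→Y gives 6>5]
(B,P,X): not NE [P1→A gives 8>2; P2→Q gives 7>5]
(B,P,Y): not NE [P1→A gives 8>0; P3→X gives 5>2]
(B,P,Z): not NE [P3→X gives 5>1]
(B,Q,X): NE
(B,Q,Y): not NE [P2→P gives 8>4; P3→X gives 5>3]
(B,Q,Z): not NE [P1→A gives 8>0; P2→P gives 3>2; P3→X gives 5>1]

Nash profiles: (B,Q,X)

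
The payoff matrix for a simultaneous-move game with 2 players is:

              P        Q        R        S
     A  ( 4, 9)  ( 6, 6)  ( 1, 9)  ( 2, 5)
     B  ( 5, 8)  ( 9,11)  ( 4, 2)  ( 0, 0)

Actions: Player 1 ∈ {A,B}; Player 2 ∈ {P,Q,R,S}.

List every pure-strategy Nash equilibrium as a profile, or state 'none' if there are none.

(A,P): not NE [P1→B gives 5>4]
(A,Q): not NE [P1→B gives 9>6; P2→R gives 9>6]
(A,R): not NE [P1→B gives 4>1]
(A,S): not NE [P2→R gives 9>5]
(B,P): not NE [P2→Q gives 11>8]
(B,Q): NE
(B,R): not NE [P2→Q gives 11>2]
(B,S): not NE [P1→A gives 2>0; P2→Q gives 11>0]

Nash profiles: (B,Q)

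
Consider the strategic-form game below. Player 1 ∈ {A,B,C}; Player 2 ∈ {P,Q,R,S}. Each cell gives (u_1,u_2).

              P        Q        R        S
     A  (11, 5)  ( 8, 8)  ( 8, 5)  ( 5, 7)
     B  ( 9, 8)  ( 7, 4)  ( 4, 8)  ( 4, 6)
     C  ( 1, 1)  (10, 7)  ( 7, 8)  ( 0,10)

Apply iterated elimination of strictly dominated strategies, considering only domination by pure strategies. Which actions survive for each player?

P1 drop B (A beats it: P:11>9 Q:8>7 R:8>4 S:5>4)
P2 drop P (Q beats it: A:8>5 C:7>1)
P2 drop R (S beats it: A:7>5 C:10>8)
P1→{A,C} P2→{Q,S}

IESDS → P1:{A,C} P2:{Q,S}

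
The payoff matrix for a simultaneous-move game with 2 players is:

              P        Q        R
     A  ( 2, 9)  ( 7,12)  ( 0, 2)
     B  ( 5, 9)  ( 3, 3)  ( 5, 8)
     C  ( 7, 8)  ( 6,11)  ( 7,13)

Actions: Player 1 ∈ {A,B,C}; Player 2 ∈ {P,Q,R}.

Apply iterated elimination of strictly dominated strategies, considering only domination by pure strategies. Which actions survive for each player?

P1 drop B (C beats it: P:7>5 Q:6>3 R:7>5)
P2 drop P (Q beats it: A:12>9 C:11>8)
P1→{A,C} P2→{Q,R}

IESDS → P1:{A,C} P2:{Q,R}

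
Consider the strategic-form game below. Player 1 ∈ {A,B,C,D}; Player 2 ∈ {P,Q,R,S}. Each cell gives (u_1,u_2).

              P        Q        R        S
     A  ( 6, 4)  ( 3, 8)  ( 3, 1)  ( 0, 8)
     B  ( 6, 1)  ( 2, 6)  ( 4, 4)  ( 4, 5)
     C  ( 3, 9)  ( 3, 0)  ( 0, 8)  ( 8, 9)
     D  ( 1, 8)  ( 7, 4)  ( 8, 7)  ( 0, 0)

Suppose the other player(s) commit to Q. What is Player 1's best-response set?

u_1(A vs Q) = 3
u_1(B vs Q) = 2
u_1(C vs Q) = 3
u_1(D vs Q) = 7
max payoff 7 at {D}

BR_1 = {D}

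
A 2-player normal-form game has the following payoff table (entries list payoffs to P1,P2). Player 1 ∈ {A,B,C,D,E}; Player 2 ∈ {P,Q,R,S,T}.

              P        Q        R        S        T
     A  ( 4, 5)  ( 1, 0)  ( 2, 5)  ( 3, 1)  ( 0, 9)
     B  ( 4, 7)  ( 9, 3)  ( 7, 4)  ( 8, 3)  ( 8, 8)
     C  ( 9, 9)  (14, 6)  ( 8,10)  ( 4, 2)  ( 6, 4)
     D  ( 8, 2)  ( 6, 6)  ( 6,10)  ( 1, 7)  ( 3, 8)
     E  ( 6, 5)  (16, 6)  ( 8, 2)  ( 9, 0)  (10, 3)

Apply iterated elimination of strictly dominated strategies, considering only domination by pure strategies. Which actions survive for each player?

Remaining: P1:{C,E} P2:{P,Q,R}

P1 drop A (C beats it: P:9>4 Q:14>1 R:8>2 S:4>3 T:6>0)
P1 drop B (E beats it: P:6>4 Q:16>9 R:8>7 S:9>8 T:10>8)
P1 drop D (C beats it: P:9>8 Q:14>6 R:8>6 S:4>1 T:6>3)
P2 drop S (P beats it: C:9>2 E:5>0)
P2 drop T (P beats it: C:9>4 E:5>3)
P1→{C,E} P2→{P,Q,R}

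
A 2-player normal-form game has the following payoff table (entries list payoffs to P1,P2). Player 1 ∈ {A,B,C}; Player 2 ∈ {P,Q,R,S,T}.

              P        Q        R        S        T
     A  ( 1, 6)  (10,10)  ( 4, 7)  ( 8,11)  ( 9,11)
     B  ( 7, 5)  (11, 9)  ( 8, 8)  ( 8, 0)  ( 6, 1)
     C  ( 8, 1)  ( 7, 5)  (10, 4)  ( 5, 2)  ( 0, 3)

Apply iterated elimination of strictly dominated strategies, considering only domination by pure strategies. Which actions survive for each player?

P2 drop P (Q beats it: A:10>6 B:9>5 C:5>1)
P2 drop R (Q beats it: A:10>7 B:9>8 C:5>4)
P1 drop C (A beats it: Q:10>7 S:8>5 T:9>0)
P1→{A,B} P2→{Q,S,T}

Survivors P1:{A,B} P2:{Q,S,T}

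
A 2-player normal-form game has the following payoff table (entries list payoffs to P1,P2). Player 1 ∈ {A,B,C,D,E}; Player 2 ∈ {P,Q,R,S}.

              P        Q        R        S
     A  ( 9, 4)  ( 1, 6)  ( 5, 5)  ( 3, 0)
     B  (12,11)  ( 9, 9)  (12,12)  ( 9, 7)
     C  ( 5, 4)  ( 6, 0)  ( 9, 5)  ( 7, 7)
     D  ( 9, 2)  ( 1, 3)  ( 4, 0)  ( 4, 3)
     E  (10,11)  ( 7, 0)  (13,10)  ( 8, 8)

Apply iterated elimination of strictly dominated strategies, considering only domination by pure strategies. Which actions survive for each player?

P1 drop A (B beats it: P:12>9 Q:9>1 R:12>5 S:9>3)
P1 drop C (B beats it: P:12>5 Q:9>6 R:12>9 S:9>7)
P1 drop D (B beats it: P:12>9 Q:9>1 R:12>4 S:9>4)
P2 drop Q (P beats it: B:11>9 E:11>0)
P2 drop S (P beats it: B:11>7 E:11>8)
P1→{B,E} P2→{P,R}

IESDS → P1:{B,E} P2:{P,R}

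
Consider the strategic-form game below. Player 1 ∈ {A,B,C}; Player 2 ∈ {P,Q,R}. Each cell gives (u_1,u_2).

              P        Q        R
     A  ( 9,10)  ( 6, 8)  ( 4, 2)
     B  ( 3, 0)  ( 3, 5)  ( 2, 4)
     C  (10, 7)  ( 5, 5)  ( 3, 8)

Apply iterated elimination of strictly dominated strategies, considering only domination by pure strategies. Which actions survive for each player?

P1 drop B (A beats it: P:9>3 Q:6>3 R:4>2)
P2 drop Q (P beats it: A:10>8 C:7>5)
P1→{A,C} P2→{P,R}

Remaining: P1:{A,C} P2:{P,R}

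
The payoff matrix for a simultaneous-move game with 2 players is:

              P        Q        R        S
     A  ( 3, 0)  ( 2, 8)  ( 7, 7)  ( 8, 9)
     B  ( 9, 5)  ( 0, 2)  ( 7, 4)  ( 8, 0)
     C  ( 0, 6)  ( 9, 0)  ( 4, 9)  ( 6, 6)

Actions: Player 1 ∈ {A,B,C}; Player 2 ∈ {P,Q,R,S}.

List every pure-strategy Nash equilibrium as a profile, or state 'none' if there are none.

PSNE = {(A,S), (B,P)}

(A,P): not NE [P1→B gives 9>3; P2→S gives 9>0]
(A,Q): not NE [P1→C gives 9>2; P2→S gives 9>8]
(A,R): not NE [P2→S gives 9>7]
(A,S): NE
(B,P): NE
(B,Q): not NE [P1→C gives 9>0; P2→P gives 5>2]
(B,R): not NE [P2→P gives 5>4]
(B,S): not NE [P2→P gives 5>0]
(C,P): not NE [P1→B gives 9>0; P2→R gives 9>6]
(C,Q): not NE [P2→R gives 9>0]
(C,R): not NE [P1→B gives 7>4]
(C,S): not NE [P1→B gives 8>6; P2→R gives 9>6]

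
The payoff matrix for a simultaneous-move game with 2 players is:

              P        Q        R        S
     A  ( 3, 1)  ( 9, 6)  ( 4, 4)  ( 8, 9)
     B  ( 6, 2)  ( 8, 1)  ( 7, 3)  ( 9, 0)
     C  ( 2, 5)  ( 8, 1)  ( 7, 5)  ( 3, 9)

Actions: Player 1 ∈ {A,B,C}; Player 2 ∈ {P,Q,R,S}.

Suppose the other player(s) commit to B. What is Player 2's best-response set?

argmax u_2 = {R}

u_2(P vs B) = 2
u_2(Q vs B) = 1
u_2(R vs B) = 3
u_2(S vs B) = 0
max payoff 3 at {R}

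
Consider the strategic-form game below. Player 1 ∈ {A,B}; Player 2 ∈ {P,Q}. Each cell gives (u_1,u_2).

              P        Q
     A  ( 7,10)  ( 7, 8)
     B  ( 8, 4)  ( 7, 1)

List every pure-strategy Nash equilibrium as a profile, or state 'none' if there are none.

(A,P): not NE [P1→B gives 8>7]
(A,Q): not NE [P2→P gives 10>8]
(B,P): NE
(B,Q): not NE [P2→P gives 4>1]

NE set: (B,P)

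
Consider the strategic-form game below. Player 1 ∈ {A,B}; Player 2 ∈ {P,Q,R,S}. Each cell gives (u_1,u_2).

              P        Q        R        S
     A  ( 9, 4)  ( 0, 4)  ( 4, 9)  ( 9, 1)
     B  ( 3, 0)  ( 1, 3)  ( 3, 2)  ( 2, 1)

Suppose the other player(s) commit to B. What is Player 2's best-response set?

u_2(P vs B) = 0
u_2(Q vs B) = 3
u_2(R vs B) = 2
u_2(S vs B) = 1
max payoff 3 at {Q}

BR_2 = {Q}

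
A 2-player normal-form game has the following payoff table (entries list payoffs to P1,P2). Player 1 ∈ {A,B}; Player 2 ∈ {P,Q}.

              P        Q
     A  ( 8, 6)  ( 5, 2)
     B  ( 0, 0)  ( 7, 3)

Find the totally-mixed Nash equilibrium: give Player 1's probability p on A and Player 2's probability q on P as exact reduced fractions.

P1 indiff ⇒ q·8+(1-q)·5 = q·0+(1-q)·7 ⇒ q(8) = (1-q)(2) ⇒ q = 1/5
P2 indiff ⇒ p·6+(1-p)·0 = p·2+(1-p)·3 ⇒ p(4) = (1-p)(3) ⇒ p = 3/7

(p,q) = (3/7, 1/5)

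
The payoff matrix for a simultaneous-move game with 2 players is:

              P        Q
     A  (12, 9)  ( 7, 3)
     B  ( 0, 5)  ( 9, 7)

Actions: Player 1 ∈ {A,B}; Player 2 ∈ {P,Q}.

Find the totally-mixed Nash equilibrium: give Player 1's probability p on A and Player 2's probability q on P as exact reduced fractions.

(p,q) = (1/4, 1/7)

P1 indiff ⇒ q·12+(1-q)·7 = q·0+(1-q)·9 ⇒ q(12) = (1-q)(2) ⇒ q = 1/7
P2 indiff ⇒ p·9+(1-p)·5 = p·3+(1-p)·7 ⇒ p(6) = (1-p)(2) ⇒ p = 1/4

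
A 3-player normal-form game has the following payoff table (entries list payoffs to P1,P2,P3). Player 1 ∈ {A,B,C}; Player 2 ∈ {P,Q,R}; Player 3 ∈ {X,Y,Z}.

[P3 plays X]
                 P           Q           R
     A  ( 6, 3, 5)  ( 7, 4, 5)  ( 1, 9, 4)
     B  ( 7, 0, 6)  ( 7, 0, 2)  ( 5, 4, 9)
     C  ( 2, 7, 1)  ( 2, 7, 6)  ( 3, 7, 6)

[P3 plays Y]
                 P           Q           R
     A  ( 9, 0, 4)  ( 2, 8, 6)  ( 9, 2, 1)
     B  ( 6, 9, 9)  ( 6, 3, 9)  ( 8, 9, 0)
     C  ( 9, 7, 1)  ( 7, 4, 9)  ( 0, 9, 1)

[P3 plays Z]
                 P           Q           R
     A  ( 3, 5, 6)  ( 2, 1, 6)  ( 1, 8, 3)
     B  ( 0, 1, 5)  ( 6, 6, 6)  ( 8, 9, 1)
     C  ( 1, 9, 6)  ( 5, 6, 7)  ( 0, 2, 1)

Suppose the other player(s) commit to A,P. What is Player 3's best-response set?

u_3(X vs A,P) = 5
u_3(Y vs A,P) = 4
u_3(Z vs A,P) = 6
max payoff 6 at {Z}

BR_3 = {Z}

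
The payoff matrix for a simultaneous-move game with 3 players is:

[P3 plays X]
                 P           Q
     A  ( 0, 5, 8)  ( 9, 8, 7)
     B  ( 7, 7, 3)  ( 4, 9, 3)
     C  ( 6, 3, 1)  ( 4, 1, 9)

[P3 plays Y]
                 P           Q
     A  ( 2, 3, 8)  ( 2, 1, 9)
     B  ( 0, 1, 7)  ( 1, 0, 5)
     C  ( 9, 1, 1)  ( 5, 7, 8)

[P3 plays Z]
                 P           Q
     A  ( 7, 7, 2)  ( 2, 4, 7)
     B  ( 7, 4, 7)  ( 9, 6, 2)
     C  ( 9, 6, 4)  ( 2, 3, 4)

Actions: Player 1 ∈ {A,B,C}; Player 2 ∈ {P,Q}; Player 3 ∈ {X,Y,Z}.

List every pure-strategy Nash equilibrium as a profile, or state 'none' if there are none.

(A,P,X): not NE [P1→B gives 7>0; P2→Q gives 8>5]
(A,P,Y): not NE [P1→C gives 9>2]
(A,P,Z): not NE [P1→C gives 9>7; P3→Y gives 8>2]
(A,Q,X): not NE [P3→Y gives 9>7]
(A,Q,Y): not NE [P1→C gives 5>2; P2→P gives 3>1]
(A,Q,Z): not NE [P1→B gives 9>2; P2→P gives 7>4; P3→Y gives 9>7]
(B,P,X): not NE [P2→Q gives 9>7; P3→Z gives 7>3]
(B,P,Y): not NE [P1→C gives 9>0]
(B,P,Z): not NE [P1→C gives 9>7; P2→Q gives 6>4]
(B,Q,X): not NE [P1→A gives 9>4; P3→Y gives 5>3]
(B,Q,Y): not NE [P1→C gives 5>1; P2→P gives 1>0]
(B,Q,Z): not NE [P3→Y gives 5>2]
(C,P,X): not NE [P1→B gives 7>6; P3→Z gives 4>1]
(C,P,Y): not NE [P2→Q gives 7>1; P3→Z gives 4>1]
(C,P,Z): NE
(C,Q,X): not NE [P1→A gives 9>4; P2→P gives 3>1]
(C,Q,Y): not NE [P3→X gives 9>8]
(C,Q,Z): not NE [P1→B gives 9>2; P2→P gives 6>3; P3→X gives 9>4]

NE set: (C,P,Z)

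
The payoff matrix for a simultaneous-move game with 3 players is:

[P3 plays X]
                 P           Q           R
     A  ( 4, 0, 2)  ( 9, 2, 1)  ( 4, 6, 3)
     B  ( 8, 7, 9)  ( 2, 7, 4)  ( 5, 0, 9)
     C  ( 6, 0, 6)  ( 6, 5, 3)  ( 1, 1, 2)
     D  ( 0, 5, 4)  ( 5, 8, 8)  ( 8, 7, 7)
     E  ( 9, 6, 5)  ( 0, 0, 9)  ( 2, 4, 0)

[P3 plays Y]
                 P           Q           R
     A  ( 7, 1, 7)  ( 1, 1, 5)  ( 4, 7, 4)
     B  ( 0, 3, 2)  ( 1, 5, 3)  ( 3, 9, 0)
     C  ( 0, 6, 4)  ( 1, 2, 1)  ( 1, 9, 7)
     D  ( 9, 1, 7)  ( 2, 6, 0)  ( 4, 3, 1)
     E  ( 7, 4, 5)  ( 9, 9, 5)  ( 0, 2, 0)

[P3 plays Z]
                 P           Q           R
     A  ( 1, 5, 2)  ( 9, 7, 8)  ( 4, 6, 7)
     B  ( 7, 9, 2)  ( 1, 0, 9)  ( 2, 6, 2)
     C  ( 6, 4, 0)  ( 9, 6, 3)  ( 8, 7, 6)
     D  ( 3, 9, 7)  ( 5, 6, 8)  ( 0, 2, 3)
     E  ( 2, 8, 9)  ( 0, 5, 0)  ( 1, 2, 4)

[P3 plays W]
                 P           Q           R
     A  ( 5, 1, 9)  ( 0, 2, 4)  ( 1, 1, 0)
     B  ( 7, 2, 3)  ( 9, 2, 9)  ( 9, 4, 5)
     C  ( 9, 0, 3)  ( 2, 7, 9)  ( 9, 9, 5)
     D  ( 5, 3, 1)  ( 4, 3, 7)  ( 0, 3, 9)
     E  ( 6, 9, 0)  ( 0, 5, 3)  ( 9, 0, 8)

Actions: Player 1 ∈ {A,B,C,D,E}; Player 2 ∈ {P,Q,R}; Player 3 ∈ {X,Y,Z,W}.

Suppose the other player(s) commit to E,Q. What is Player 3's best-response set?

P3 best: {X}

u_3(X vs E,Q) = 9
u_3(Y vs E,Q) = 5
u_3(Z vs E,Q) = 0
u_3(W vs E,Q) = 3
max payoff 9 at {X}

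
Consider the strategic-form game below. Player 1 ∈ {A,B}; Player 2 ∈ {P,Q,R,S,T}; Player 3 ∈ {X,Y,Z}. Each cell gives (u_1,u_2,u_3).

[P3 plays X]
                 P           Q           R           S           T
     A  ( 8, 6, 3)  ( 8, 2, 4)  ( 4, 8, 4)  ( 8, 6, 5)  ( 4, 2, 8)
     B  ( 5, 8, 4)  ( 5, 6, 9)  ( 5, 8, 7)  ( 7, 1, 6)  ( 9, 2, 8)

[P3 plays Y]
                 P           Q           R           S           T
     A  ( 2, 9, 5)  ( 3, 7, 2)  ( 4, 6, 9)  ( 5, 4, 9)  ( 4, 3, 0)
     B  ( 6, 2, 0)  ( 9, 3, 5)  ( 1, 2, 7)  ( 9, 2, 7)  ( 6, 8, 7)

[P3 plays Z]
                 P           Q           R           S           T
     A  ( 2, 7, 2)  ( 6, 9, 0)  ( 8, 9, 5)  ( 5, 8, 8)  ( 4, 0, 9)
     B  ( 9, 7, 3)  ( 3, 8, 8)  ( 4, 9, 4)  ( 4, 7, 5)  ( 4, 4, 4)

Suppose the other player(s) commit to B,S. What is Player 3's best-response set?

u_3(X vs B,S) = 6
u_3(Y vs B,S) = 7
u_3(Z vs B,S) = 5
max payoff 7 at {Y}

P3 best: {Y}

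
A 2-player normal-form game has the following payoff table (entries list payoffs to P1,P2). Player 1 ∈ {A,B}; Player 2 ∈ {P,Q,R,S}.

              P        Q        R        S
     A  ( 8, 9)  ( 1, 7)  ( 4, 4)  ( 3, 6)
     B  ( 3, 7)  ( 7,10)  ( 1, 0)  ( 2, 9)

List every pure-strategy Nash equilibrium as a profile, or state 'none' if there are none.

(A,P): NE
(A,Q): not NE [P1→B gives 7>1; P2→P gives 9>7]
(A,R): not NE [P2→P gives 9>4]
(A,S): not NE [P2→P gives 9>6]
(B,P): not NE [P1→A gives 8>3; P2→Q gives 10>7]
(B,Q): NE
(B,R): not NE [P1→A gives 4>1; P2→Q gives 10>0]
(B,S): not NE [P1→A gives 3>2; P2→Q gives 10>9]

PSNE = {(A,P), (B,Q)}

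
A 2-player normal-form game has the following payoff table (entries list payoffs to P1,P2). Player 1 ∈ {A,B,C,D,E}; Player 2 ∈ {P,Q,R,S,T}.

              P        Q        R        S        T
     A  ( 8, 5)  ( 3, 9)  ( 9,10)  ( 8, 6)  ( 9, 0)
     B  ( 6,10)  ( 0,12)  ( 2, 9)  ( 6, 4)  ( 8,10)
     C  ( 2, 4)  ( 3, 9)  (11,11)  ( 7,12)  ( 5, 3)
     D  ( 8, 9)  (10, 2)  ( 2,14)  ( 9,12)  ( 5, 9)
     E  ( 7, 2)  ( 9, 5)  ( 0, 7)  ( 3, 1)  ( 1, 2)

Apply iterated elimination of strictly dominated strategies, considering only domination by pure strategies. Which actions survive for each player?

Remaining: P1:{A,C,D} P2:{R,S}

P1 drop B (A beats it: P:8>6 Q:3>0 R:9>2 S:8>6 T:9>8)
P1 drop E (D beats it: P:8>7 Q:10>9 R:2>0 S:9>3 T:5>1)
P2 drop P (R beats it: A:10>5 C:11>4 D:14>9)
P2 drop Q (R beats it: A:10>9 C:11>9 D:14>2)
P2 drop T (R beats it: A:10>0 C:11>3 D:14>9)
P1→{A,C,D} P2→{R,S}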